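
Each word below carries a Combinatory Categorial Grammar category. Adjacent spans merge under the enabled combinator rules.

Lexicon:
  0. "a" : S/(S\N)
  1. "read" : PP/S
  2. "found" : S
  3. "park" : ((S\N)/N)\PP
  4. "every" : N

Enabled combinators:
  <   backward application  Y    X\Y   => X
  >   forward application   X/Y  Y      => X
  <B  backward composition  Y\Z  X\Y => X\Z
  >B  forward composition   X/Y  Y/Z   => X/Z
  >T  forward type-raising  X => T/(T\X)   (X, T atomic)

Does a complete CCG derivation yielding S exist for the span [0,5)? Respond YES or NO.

[0,5] S   >
  [0,1] "a" : S/(S\N)
  [1,5] S\N   >
    [1,4] (S\N)/N   <
      [1,3] PP   >
        [1,2] "read" : PP/S
        [2,3] "found" : S
      [3,4] "park" : ((S\N)/N)\PP
    [4,5] "every" : N

YES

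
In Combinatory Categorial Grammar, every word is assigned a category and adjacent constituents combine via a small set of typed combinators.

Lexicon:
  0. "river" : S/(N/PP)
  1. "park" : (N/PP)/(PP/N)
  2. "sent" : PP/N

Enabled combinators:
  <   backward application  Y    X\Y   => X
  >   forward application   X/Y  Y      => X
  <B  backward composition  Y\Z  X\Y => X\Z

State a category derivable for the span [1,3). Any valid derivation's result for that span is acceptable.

N/PP

[0,3] S   >
  [0,1] "river" : S/(N/PP)
  [1,3] N/PP   >
    [1,2] "park" : (N/PP)/(PP/N)
    [2,3] "sent" : PP/N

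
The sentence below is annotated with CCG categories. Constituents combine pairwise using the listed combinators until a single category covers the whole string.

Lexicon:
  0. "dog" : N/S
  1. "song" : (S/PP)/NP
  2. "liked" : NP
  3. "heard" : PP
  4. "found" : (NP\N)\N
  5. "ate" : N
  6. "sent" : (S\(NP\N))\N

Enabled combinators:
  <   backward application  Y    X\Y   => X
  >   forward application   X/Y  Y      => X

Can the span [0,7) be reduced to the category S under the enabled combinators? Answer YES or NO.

YES

[0,7] S   <
  [0,5] NP\N   <
    [0,4] N   >
      [0,1] "dog" : N/S
      [1,4] S   >
        [1,3] S/PP   >
          [1,2] "song" : (S/PP)/NP
          [2,3] "liked" : NP
        [3,4] "heard" : PP
    [4,5] "found" : (NP\N)\N
  [5,7] S\(NP\N)   <
    [5,6] "ate" : N
    [6,7] "sent" : (S\(NP\N))\N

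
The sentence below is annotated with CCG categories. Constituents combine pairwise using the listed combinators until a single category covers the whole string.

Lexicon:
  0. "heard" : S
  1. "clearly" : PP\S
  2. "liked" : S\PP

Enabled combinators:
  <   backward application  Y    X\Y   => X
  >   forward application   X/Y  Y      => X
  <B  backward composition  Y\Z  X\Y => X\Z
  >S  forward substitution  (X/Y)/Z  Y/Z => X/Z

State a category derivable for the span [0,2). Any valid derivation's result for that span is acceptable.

[0,3] S   <
  [0,2] PP   <
    [0,1] "heard" : S
    [1,2] "clearly" : PP\S
  [2,3] "liked" : S\PP

PP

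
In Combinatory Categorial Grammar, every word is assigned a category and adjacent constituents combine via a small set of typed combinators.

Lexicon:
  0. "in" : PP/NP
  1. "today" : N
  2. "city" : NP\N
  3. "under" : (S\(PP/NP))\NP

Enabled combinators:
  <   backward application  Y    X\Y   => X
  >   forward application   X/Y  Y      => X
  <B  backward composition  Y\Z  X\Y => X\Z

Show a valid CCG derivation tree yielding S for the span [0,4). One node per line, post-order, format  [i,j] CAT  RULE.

[0,4] S   <
  [0,1] "in" : PP/NP
  [1,4] S\(PP/NP)   <
    [1,3] NP   <
      [1,2] "today" : N
      [2,3] "city" : NP\N
    [3,4] "under" : (S\(PP/NP))\NP

[0,1] PP/NP  lex  "in"
[1,2] N  lex  "today"
[2,3] NP\N  lex  "city"
[1,3] NP  <  k=2
[3,4] (S\(PP/NP))\NP  lex  "under"
[1,4] S\(PP/NP)  <  k=3
[0,4] S  <  k=1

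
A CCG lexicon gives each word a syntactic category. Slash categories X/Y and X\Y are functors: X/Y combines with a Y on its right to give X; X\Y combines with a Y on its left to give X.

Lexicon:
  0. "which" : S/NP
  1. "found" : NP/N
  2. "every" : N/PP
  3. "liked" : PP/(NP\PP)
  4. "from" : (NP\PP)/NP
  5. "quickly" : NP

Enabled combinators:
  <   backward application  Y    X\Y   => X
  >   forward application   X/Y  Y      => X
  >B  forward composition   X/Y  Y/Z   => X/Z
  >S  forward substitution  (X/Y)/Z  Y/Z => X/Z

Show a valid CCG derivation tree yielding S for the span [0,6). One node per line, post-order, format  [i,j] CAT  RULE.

[0,6] S   >
  [0,3] S/PP   >B
    [0,2] S/N   >B
      [0,1] "which" : S/NP
      [1,2] "found" : NP/N
    [2,3] "every" : N/PP
  [3,6] PP   >
    [3,5] PP/NP   >B
      [3,4] "liked" : PP/(NP\PP)
      [4,5] "from" : (NP\PP)/NP
    [5,6] "quickly" : NP

[0,1] S/NP  lex  "which"
[1,2] NP/N  lex  "found"
[0,2] S/N  >B  k=1
[2,3] N/PP  lex  "every"
[0,3] S/PP  >B  k=2
[3,4] PP/(NP\PP)  lex  "liked"
[4,5] (NP\PP)/NP  lex  "from"
[3,5] PP/NP  >B  k=4
[5,6] NP  lex  "quickly"
[3,6] PP  >  k=5
[0,6] S  >  k=3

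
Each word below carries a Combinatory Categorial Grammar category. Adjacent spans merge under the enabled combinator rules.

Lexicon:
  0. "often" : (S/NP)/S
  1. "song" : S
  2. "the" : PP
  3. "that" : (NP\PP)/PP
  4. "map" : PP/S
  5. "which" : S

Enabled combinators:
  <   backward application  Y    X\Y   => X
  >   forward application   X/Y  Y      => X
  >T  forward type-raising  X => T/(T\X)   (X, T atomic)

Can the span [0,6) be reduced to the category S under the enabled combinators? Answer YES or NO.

YES

[0,6] S   >
  [0,2] S/NP   >
    [0,1] "often" : (S/NP)/S
    [1,2] "song" : S
  [2,6] NP   <
    [2,3] "the" : PP
    [3,6] NP\PP   >
      [3,4] "that" : (NP\PP)/PP
      [4,6] PP   >
        [4,5] "map" : PP/S
        [5,6] "which" : S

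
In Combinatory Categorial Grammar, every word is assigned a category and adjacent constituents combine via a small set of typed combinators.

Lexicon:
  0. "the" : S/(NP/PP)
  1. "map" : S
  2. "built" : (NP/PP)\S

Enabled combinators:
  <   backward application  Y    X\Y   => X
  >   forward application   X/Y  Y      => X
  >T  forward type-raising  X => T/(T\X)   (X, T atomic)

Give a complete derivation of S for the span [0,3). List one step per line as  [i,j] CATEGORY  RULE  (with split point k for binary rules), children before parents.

[0,3] S   >
  [0,1] "the" : S/(NP/PP)
  [1,3] NP/PP   <
    [1,2] "map" : S
    [2,3] "built" : (NP/PP)\S

[0,1] S/(NP/PP)  lex  "the"
[1,2] S  lex  "map"
[2,3] (NP/PP)\S  lex  "built"
[1,3] NP/PP  <  k=2
[0,3] S  >  k=1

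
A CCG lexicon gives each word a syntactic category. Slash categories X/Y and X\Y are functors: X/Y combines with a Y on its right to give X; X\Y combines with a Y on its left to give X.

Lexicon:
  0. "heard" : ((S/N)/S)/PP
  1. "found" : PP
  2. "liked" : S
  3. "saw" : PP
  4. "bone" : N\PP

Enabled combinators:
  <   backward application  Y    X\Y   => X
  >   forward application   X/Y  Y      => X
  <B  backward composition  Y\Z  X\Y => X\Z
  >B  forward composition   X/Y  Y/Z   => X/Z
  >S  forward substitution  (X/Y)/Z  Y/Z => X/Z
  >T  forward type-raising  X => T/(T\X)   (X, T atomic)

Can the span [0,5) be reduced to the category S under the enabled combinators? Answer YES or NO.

YES

[0,5] S   >
  [0,3] S/N   >
    [0,2] (S/N)/S   >
      [0,1] "heard" : ((S/N)/S)/PP
      [1,2] "found" : PP
    [2,3] "liked" : S
  [3,5] N   >
    [3,4] N/(N\PP)   >T
      [3,4] "saw" : PP
    [4,5] "bone" : N\PP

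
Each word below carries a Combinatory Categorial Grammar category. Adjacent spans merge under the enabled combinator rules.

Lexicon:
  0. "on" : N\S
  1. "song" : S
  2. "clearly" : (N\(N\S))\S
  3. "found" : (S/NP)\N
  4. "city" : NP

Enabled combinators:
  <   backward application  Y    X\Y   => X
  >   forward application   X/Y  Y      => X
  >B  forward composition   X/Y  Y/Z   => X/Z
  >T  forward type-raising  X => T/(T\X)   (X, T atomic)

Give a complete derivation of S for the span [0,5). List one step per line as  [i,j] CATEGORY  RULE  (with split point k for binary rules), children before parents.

[0,1] N\S  lex  "on"
[1,2] S  lex  "song"
[2,3] (N\(N\S))\S  lex  "clearly"
[1,3] N\(N\S)  <  k=2
[0,3] N  <  k=1
[3,4] (S/NP)\N  lex  "found"
[0,4] S/NP  <  k=3
[4,5] NP  lex  "city"
[0,5] S  >  k=4

[0,5] S   >
  [0,4] S/NP   <
    [0,3] N   <
      [0,1] "on" : N\S
      [1,3] N\(N\S)   <
        [1,2] "song" : S
        [2,3] "clearly" : (N\(N\S))\S
    [3,4] "found" : (S/NP)\N
  [4,5] "city" : NP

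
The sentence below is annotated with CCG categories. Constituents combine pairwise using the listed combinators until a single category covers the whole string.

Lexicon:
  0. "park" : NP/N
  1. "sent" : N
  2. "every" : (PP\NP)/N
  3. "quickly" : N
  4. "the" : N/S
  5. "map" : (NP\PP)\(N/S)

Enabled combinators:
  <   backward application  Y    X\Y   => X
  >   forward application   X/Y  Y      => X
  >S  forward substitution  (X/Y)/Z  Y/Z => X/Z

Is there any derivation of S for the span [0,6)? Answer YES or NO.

NO

NP/N N (PP\NP)/N N N/S (NP\PP)\(N/S)
CKY chart[0,6] = {NP}; S ∉ chart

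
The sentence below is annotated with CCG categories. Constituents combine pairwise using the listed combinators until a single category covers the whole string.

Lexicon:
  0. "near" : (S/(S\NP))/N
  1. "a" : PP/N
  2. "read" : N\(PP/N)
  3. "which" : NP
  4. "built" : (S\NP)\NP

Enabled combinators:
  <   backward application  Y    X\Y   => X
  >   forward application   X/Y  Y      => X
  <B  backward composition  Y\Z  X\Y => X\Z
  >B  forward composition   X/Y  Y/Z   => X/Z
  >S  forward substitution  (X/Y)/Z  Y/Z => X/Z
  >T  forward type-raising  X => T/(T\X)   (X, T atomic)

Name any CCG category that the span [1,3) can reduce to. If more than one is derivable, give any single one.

N

[0,5] S   >
  [0,3] S/(S\NP)   >
    [0,1] "near" : (S/(S\NP))/N
    [1,3] N   <
      [1,2] "a" : PP/N
      [2,3] "read" : N\(PP/N)
  [3,5] S\NP   <
    [3,4] "which" : NP
    [4,5] "built" : (S\NP)\NP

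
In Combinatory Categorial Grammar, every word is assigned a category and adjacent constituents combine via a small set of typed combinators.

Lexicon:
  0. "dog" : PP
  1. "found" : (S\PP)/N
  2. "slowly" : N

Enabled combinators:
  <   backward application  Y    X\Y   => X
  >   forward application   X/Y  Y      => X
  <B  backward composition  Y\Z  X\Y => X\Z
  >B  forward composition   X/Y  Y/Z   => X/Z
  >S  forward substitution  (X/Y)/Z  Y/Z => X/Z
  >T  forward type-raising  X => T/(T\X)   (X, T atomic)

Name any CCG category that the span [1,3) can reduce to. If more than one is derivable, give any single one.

[0,3] S   >
  [0,1] S/(S\PP)   >T
    [0,1] "dog" : PP
  [1,3] S\PP   >
    [1,2] "found" : (S\PP)/N
    [2,3] "slowly" : N

S\PP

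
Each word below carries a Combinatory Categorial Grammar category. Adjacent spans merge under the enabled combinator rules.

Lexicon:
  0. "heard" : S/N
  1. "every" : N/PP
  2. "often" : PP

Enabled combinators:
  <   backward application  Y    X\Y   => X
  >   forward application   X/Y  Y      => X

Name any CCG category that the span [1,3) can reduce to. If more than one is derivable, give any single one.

[0,3] S   >
  [0,1] "heard" : S/N
  [1,3] N   >
    [1,2] "every" : N/PP
    [2,3] "often" : PP

N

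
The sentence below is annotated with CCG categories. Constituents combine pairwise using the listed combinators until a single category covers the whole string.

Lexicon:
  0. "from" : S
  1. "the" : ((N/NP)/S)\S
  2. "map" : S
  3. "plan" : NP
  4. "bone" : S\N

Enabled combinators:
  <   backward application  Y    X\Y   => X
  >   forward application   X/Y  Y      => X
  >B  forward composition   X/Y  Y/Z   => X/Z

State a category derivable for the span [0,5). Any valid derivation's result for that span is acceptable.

S

[0,5] S   <
  [0,4] N   >
    [0,3] N/NP   >
      [0,2] (N/NP)/S   <
        [0,1] "from" : S
        [1,2] "the" : ((N/NP)/S)\S
      [2,3] "map" : S
    [3,4] "plan" : NP
  [4,5] "bone" : S\N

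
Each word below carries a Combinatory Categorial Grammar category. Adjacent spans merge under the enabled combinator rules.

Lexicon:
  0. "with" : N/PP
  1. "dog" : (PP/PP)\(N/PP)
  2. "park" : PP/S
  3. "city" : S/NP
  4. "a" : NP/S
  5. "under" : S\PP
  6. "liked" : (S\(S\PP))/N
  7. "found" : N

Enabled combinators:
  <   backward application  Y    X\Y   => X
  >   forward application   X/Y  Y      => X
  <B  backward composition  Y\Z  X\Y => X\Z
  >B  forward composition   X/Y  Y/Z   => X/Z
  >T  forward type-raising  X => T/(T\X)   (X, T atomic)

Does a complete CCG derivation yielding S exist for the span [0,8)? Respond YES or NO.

NO

N/PP (PP/PP)\(N/PP) PP/S S/NP NP/S S\PP (S\(S\PP))/N N
CKY chart[0,8] = {N/(N\PP), NP/(NP\PP), PP, PP/(NP\NP), PP/(PP\PP), PP/(S\S), S/(S\PP)}; S ∉ chart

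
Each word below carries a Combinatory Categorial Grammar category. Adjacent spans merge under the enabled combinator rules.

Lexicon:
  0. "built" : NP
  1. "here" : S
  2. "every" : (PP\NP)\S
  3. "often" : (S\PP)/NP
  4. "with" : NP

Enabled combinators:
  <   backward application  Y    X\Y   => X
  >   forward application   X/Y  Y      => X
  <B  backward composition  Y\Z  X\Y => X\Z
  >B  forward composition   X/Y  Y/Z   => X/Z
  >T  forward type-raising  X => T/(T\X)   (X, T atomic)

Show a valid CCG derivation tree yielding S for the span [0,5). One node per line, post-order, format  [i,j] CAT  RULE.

[0,1] NP  lex  "built"
[1,2] S  lex  "here"
[2,3] (PP\NP)\S  lex  "every"
[1,3] PP\NP  <  k=2
[3,4] (S\PP)/NP  lex  "often"
[4,5] NP  lex  "with"
[3,5] S\PP  >  k=4
[1,5] S\NP  <B  k=3
[0,5] S  <  k=1

[0,5] S   <
  [0,1] "built" : NP
  [1,5] S\NP   <B
    [1,3] PP\NP   <
      [1,2] "here" : S
      [2,3] "every" : (PP\NP)\S
    [3,5] S\PP   >
      [3,4] "often" : (S\PP)/NP
      [4,5] "with" : NP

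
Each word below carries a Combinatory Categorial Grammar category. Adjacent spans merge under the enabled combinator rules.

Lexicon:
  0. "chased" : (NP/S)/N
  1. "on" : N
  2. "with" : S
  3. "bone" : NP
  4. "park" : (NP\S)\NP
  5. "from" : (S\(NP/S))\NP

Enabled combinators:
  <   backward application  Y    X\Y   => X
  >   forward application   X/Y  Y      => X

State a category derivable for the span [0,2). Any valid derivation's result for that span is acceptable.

NP/S

[0,6] S   <
  [0,2] NP/S   >
    [0,1] "chased" : (NP/S)/N
    [1,2] "on" : N
  [2,6] S\(NP/S)   <
    [2,5] NP   <
      [2,3] "with" : S
      [3,5] NP\S   <
        [3,4] "bone" : NP
        [4,5] "park" : (NP\S)\NP
    [5,6] "from" : (S\(NP/S))\NP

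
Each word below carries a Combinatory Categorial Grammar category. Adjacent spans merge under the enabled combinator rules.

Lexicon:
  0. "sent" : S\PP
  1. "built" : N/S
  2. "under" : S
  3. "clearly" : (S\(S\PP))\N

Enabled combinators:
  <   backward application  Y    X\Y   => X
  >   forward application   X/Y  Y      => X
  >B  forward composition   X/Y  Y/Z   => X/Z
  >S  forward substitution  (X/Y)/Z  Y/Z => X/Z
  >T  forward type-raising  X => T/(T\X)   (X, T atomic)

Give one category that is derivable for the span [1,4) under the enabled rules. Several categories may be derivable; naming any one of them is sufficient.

[0,4] S   <
  [0,1] "sent" : S\PP
  [1,4] S\(S\PP)   <
    [1,3] N   >
      [1,2] "built" : N/S
      [2,3] "under" : S
    [3,4] "clearly" : (S\(S\PP))\N

S\(S\PP)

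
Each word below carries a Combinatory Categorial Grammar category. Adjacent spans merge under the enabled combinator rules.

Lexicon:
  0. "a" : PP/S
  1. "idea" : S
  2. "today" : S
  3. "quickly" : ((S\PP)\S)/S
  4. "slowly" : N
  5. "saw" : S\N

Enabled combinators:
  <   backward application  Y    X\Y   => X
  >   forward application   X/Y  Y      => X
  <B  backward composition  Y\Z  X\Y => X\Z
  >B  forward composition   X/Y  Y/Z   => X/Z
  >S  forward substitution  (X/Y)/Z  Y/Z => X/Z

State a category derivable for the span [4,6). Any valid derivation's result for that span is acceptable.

S

[0,6] S   <
  [0,2] PP   >
    [0,1] "a" : PP/S
    [1,2] "idea" : S
  [2,6] S\PP   <
    [2,3] "today" : S
    [3,6] (S\PP)\S   >
      [3,4] "quickly" : ((S\PP)\S)/S
      [4,6] S   <
        [4,5] "slowly" : N
        [5,6] "saw" : S\N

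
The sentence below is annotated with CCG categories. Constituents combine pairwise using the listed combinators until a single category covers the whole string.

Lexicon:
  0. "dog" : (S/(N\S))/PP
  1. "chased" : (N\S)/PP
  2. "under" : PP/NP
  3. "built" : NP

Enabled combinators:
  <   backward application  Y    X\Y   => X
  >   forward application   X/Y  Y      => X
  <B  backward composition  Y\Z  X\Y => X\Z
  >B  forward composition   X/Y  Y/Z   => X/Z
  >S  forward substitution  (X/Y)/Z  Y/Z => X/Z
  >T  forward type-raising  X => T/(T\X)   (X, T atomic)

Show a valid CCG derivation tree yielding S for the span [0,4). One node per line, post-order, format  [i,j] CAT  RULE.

[0,4] S   >
  [0,2] S/PP   >S
    [0,1] "dog" : (S/(N\S))/PP
    [1,2] "chased" : (N\S)/PP
  [2,4] PP   >
    [2,3] "under" : PP/NP
    [3,4] "built" : NP

[0,1] (S/(N\S))/PP  lex  "dog"
[1,2] (N\S)/PP  lex  "chased"
[0,2] S/PP  >S  k=1
[2,3] PP/NP  lex  "under"
[3,4] NP  lex  "built"
[2,4] PP  >  k=3
[0,4] S  >  k=2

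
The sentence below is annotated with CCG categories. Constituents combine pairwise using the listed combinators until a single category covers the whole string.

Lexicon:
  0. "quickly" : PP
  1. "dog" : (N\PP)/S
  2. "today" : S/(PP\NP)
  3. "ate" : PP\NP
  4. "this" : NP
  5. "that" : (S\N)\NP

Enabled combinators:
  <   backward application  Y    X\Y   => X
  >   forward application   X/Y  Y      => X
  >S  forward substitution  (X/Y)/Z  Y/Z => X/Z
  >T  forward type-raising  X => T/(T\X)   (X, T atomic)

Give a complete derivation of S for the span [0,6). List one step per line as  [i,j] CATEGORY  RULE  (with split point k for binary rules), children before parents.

[0,1] PP  lex  "quickly"
[0,1] N/(N\PP)  >T
[1,2] (N\PP)/S  lex  "dog"
[2,3] S/(PP\NP)  lex  "today"
[3,4] PP\NP  lex  "ate"
[2,4] S  >  k=3
[1,4] N\PP  >  k=2
[0,4] N  >  k=1
[4,5] NP  lex  "this"
[5,6] (S\N)\NP  lex  "that"
[4,6] S\N  <  k=5
[0,6] S  <  k=4

[0,6] S   <
  [0,4] N   >
    [0,1] N/(N\PP)   >T
      [0,1] "quickly" : PP
    [1,4] N\PP   >
      [1,2] "dog" : (N\PP)/S
      [2,4] S   >
        [2,3] "today" : S/(PP\NP)
        [3,4] "ate" : PP\NP
  [4,6] S\N   <
    [4,5] "this" : NP
    [5,6] "that" : (S\N)\NP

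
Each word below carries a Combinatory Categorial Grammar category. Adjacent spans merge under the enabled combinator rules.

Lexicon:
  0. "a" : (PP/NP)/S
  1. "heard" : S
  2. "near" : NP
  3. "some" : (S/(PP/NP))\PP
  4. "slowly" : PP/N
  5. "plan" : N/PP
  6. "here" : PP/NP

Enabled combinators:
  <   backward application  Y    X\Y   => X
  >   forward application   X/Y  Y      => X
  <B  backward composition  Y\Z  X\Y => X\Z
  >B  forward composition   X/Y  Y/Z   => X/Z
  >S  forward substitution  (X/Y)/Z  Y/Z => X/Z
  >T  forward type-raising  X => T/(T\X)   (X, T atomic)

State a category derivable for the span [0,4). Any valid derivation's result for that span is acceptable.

[0,7] S   >
  [0,4] S/(PP/NP)   <
    [0,3] PP   >
      [0,2] PP/NP   >
        [0,1] "a" : (PP/NP)/S
        [1,2] "heard" : S
      [2,3] "near" : NP
    [3,4] "some" : (S/(PP/NP))\PP
  [4,7] PP/NP   >B
    [4,5] "slowly" : PP/N
    [5,7] N/NP   >B
      [5,6] "plan" : N/PP
      [6,7] "here" : PP/NP

S/(PP/NP)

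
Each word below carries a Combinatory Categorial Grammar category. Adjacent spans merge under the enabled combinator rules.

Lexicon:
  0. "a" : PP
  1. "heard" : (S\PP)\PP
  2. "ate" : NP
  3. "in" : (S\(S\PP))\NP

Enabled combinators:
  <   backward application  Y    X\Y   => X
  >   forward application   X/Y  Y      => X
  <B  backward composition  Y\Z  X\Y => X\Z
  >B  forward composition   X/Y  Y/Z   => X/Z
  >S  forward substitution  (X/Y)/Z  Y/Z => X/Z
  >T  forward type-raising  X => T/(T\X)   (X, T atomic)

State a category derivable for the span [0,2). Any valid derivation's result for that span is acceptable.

[0,4] S   <
  [0,2] S\PP   <
    [0,1] "a" : PP
    [1,2] "heard" : (S\PP)\PP
  [2,4] S\(S\PP)   <
    [2,3] "ate" : NP
    [3,4] "in" : (S\(S\PP))\NP

S\PP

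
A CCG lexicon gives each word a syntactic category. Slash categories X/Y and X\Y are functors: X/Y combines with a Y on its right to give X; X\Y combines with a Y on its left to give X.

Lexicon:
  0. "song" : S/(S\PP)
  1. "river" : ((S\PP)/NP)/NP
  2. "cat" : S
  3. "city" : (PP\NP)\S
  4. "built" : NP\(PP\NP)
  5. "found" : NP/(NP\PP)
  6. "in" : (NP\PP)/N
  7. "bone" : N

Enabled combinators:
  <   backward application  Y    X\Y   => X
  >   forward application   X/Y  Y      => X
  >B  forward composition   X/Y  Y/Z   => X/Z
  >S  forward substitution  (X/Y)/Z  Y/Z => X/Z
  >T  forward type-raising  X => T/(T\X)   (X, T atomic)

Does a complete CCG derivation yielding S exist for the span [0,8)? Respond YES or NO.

YES

[0,8] S   >
  [0,1] "song" : S/(S\PP)
  [1,8] S\PP   >
    [1,5] (S\PP)/NP   >
      [1,2] "river" : ((S\PP)/NP)/NP
      [2,5] NP   <
        [2,4] PP\NP   <
          [2,3] "cat" : S
          [3,4] "city" : (PP\NP)\S
        [4,5] "built" : NP\(PP\NP)
    [5,8] NP   >
      [5,6] "found" : NP/(NP\PP)
      [6,8] NP\PP   >
        [6,7] "in" : (NP\PP)/N
        [7,8] "bone" : N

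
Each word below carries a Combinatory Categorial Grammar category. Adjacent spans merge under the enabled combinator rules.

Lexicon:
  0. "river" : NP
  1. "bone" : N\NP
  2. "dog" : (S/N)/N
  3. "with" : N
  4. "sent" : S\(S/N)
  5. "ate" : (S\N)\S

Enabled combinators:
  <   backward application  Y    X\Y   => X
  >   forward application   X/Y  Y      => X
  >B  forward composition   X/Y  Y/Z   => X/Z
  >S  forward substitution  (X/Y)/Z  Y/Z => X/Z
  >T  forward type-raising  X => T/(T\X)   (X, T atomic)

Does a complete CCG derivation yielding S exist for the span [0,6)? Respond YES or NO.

[0,6] S   <
  [0,2] N   <
    [0,1] "river" : NP
    [1,2] "bone" : N\NP
  [2,6] S\N   <
    [2,5] S   <
      [2,4] S/N   >
        [2,3] "dog" : (S/N)/N
        [3,4] "with" : N
      [4,5] "sent" : S\(S/N)
    [5,6] "ate" : (S\N)\S

YES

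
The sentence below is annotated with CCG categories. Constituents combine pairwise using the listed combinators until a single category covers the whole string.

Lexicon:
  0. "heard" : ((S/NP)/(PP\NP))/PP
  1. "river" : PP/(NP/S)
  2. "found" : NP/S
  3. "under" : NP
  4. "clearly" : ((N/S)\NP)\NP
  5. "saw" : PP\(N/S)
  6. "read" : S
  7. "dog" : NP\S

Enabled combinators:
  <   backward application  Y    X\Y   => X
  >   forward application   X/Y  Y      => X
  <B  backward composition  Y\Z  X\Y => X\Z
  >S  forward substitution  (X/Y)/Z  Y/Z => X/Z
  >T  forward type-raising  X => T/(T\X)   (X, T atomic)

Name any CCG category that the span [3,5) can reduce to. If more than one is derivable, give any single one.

[0,8] S   >
  [0,6] S/NP   >
    [0,3] (S/NP)/(PP\NP)   >
      [0,1] "heard" : ((S/NP)/(PP\NP))/PP
      [1,3] PP   >
        [1,2] "river" : PP/(NP/S)
        [2,3] "found" : NP/S
    [3,6] PP\NP   <B
      [3,5] (N/S)\NP   <
        [3,4] "under" : NP
        [4,5] "clearly" : ((N/S)\NP)\NP
      [5,6] "saw" : PP\(N/S)
  [6,8] NP   >
    [6,7] NP/(NP\S)   >T
      [6,7] "read" : S
    [7,8] "dog" : NP\S

(N/S)\NP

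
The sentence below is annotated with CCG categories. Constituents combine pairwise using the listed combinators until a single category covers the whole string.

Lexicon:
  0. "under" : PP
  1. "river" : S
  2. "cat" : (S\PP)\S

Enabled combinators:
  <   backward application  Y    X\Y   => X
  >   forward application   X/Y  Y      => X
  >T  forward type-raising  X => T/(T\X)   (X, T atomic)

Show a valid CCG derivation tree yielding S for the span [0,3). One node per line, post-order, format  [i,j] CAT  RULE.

[0,3] S   <
  [0,1] "under" : PP
  [1,3] S\PP   <
    [1,2] "river" : S
    [2,3] "cat" : (S\PP)\S

[0,1] PP  lex  "under"
[1,2] S  lex  "river"
[2,3] (S\PP)\S  lex  "cat"
[1,3] S\PP  <  k=2
[0,3] S  <  k=1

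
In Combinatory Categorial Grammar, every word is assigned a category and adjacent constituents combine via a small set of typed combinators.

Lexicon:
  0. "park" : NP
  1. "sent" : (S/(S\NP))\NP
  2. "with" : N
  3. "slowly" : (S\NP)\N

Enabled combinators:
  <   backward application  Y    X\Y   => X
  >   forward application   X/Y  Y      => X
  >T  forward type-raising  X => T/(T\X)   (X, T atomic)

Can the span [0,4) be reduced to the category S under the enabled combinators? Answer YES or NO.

YES

[0,4] S   >
  [0,2] S/(S\NP)   <
    [0,1] "park" : NP
    [1,2] "sent" : (S/(S\NP))\NP
  [2,4] S\NP   <
    [2,3] "with" : N
    [3,4] "slowly" : (S\NP)\N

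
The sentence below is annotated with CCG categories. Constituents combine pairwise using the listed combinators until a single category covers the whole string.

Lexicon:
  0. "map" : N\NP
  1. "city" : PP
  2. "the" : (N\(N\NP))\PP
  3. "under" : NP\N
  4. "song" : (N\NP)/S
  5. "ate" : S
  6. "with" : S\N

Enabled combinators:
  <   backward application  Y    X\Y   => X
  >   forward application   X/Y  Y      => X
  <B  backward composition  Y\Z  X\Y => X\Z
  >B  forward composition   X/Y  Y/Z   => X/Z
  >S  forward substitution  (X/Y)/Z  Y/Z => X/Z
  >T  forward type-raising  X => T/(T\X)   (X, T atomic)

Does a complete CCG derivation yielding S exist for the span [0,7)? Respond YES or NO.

[0,7] S   <
  [0,3] N   <
    [0,1] "map" : N\NP
    [1,3] N\(N\NP)   <
      [1,2] "city" : PP
      [2,3] "the" : (N\(N\NP))\PP
  [3,7] S\N   <B
    [3,4] "under" : NP\N
    [4,7] S\NP   <B
      [4,6] N\NP   >
        [4,5] "song" : (N\NP)/S
        [5,6] "ate" : S
      [6,7] "with" : S\N

YES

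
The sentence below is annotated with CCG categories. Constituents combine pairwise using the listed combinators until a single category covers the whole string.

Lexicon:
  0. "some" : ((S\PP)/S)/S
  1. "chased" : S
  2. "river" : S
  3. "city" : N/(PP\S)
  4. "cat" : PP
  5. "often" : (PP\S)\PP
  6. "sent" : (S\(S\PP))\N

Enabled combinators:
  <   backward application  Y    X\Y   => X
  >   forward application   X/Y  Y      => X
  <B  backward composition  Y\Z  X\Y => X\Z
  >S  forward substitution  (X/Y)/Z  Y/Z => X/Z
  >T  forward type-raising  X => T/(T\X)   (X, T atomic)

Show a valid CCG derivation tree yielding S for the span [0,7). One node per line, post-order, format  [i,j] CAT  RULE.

[0,7] S   <
  [0,3] S\PP   >
    [0,2] (S\PP)/S   >
      [0,1] "some" : ((S\PP)/S)/S
      [1,2] "chased" : S
    [2,3] "river" : S
  [3,7] S\(S\PP)   <
    [3,6] N   >
      [3,4] "city" : N/(PP\S)
      [4,6] PP\S   <
        [4,5] "cat" : PP
        [5,6] "often" : (PP\S)\PP
    [6,7] "sent" : (S\(S\PP))\N

[0,1] ((S\PP)/S)/S  lex  "some"
[1,2] S  lex  "chased"
[0,2] (S\PP)/S  >  k=1
[2,3] S  lex  "river"
[0,3] S\PP  >  k=2
[3,4] N/(PP\S)  lex  "city"
[4,5] PP  lex  "cat"
[5,6] (PP\S)\PP  lex  "often"
[4,6] PP\S  <  k=5
[3,6] N  >  k=4
[6,7] (S\(S\PP))\N  lex  "sent"
[3,7] S\(S\PP)  <  k=6
[0,7] S  <  k=3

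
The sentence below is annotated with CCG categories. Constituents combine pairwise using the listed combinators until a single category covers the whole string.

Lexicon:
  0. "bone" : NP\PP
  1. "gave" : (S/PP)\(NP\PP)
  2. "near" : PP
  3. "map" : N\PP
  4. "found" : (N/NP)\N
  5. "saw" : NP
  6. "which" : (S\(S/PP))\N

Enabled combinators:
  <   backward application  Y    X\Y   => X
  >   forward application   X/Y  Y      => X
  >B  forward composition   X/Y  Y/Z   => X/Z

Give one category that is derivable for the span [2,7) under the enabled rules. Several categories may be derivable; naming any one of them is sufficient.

S\(S/PP)

[0,7] S   <
  [0,2] S/PP   <
    [0,1] "bone" : NP\PP
    [1,2] "gave" : (S/PP)\(NP\PP)
  [2,7] S\(S/PP)   <
    [2,6] N   >
      [2,5] N/NP   <
        [2,4] N   <
          [2,3] "near" : PP
          [3,4] "map" : N\PP
        [4,5] "found" : (N/NP)\N
      [5,6] "saw" : NP
    [6,7] "which" : (S\(S/PP))\N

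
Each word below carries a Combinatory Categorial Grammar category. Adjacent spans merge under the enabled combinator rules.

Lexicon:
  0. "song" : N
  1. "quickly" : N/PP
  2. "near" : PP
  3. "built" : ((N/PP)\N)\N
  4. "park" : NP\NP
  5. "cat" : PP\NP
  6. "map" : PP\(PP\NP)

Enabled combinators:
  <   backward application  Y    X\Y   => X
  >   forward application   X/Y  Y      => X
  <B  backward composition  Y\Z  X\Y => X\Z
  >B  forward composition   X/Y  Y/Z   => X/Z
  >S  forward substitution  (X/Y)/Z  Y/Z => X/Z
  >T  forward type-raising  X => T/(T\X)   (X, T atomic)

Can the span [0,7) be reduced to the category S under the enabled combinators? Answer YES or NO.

N N/PP PP ((N/PP)\N)\N NP\NP PP\NP PP\(PP\NP)
CKY chart[0,7] = {N, N/(N\N), N/(PP\PP), NP/(NP\N), PP/(PP\N), S/(S\N)}; S ∉ chart

NO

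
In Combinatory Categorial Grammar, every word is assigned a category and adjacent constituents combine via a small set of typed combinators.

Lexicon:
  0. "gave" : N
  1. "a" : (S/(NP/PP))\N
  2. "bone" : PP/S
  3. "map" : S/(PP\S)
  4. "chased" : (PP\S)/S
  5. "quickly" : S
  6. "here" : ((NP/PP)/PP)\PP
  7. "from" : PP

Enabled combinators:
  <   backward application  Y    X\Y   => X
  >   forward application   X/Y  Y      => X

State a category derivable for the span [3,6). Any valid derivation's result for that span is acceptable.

S

[0,8] S   >
  [0,2] S/(NP/PP)   <
    [0,1] "gave" : N
    [1,2] "a" : (S/(NP/PP))\N
  [2,8] NP/PP   >
    [2,7] (NP/PP)/PP   <
      [2,6] PP   >
        [2,3] "bone" : PP/S
        [3,6] S   >
          [3,4] "map" : S/(PP\S)
          [4,6] PP\S   >
            [4,5] "chased" : (PP\S)/S
            [5,6] "quickly" : S
      [6,7] "here" : ((NP/PP)/PP)\PP
    [7,8] "from" : PP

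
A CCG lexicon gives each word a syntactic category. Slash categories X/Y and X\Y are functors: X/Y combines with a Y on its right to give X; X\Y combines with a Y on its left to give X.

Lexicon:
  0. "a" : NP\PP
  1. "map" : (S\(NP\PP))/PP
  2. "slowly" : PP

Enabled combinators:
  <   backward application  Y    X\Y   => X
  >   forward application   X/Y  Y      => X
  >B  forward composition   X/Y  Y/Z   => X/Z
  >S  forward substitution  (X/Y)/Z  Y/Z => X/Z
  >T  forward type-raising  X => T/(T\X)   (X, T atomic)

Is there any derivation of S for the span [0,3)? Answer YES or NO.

[0,3] S   <
  [0,1] "a" : NP\PP
  [1,3] S\(NP\PP)   >
    [1,2] "map" : (S\(NP\PP))/PP
    [2,3] "slowly" : PP

YES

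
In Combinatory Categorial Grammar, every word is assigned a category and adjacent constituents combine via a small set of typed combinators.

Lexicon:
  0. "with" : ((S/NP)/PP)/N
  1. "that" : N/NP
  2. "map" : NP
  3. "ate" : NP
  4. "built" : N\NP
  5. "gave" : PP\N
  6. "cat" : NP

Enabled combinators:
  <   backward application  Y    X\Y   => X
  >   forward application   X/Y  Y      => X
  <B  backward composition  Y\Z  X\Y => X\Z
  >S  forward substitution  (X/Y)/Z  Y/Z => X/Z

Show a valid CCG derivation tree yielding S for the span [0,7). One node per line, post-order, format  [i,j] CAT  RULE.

[0,7] S   >
  [0,6] S/NP   >
    [0,3] (S/NP)/PP   >
      [0,1] "with" : ((S/NP)/PP)/N
      [1,3] N   >
        [1,2] "that" : N/NP
        [2,3] "map" : NP
    [3,6] PP   <
      [3,4] "ate" : NP
      [4,6] PP\NP   <B
        [4,5] "built" : N\NP
        [5,6] "gave" : PP\N
  [6,7] "cat" : NP

[0,1] ((S/NP)/PP)/N  lex  "with"
[1,2] N/NP  lex  "that"
[2,3] NP  lex  "map"
[1,3] N  >  k=2
[0,3] (S/NP)/PP  >  k=1
[3,4] NP  lex  "ate"
[4,5] N\NP  lex  "built"
[5,6] PP\N  lex  "gave"
[4,6] PP\NP  <B  k=5
[3,6] PP  <  k=4
[0,6] S/NP  >  k=3
[6,7] NP  lex  "cat"
[0,7] S  >  k=6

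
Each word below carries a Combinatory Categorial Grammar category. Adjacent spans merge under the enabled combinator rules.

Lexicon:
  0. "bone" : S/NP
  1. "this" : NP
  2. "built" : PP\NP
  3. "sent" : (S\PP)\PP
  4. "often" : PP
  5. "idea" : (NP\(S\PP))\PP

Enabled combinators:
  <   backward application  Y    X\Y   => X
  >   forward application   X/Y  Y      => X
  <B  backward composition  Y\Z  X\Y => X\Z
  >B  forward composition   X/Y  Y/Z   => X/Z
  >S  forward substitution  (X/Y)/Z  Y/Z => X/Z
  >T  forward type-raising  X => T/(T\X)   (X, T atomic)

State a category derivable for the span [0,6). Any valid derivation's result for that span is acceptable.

[0,6] S   >
  [0,1] "bone" : S/NP
  [1,6] NP   <
    [1,4] S\PP   <
      [1,3] PP   <
        [1,2] "this" : NP
        [2,3] "built" : PP\NP
      [3,4] "sent" : (S\PP)\PP
    [4,6] NP\(S\PP)   <
      [4,5] "often" : PP
      [5,6] "idea" : (NP\(S\PP))\PP

S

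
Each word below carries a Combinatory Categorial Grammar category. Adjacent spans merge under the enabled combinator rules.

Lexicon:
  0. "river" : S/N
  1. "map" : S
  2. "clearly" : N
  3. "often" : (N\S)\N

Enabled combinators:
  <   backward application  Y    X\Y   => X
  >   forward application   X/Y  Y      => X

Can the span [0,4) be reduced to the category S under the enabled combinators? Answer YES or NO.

YES

[0,4] S   >
  [0,1] "river" : S/N
  [1,4] N   <
    [1,2] "map" : S
    [2,4] N\S   <
      [2,3] "clearly" : N
      [3,4] "often" : (N\S)\N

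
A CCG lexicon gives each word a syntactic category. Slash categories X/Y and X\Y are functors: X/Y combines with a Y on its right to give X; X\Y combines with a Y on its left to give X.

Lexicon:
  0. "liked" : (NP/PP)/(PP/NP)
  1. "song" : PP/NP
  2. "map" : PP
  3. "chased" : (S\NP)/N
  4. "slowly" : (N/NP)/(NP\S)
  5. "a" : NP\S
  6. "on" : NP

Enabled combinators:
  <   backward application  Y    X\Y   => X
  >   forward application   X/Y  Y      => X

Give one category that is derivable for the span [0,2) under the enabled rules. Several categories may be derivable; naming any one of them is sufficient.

[0,7] S   <
  [0,3] NP   >
    [0,2] NP/PP   >
      [0,1] "liked" : (NP/PP)/(PP/NP)
      [1,2] "song" : PP/NP
    [2,3] "map" : PP
  [3,7] S\NP   >
    [3,4] "chased" : (S\NP)/N
    [4,7] N   >
      [4,6] N/NP   >
        [4,5] "slowly" : (N/NP)/(NP\S)
        [5,6] "a" : NP\S
      [6,7] "on" : NP

NP/PP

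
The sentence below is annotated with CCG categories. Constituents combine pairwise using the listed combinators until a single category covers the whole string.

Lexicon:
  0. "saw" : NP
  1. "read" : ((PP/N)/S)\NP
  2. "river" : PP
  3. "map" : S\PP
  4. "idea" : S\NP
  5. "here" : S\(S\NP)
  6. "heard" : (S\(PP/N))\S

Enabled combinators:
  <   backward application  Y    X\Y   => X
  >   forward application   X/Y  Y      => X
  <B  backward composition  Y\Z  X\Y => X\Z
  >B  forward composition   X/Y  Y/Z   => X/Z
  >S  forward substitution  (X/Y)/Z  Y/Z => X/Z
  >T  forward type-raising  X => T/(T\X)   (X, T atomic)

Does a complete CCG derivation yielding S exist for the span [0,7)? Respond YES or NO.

[0,7] S   <
  [0,4] PP/N   >
    [0,2] (PP/N)/S   <
      [0,1] "saw" : NP
      [1,2] "read" : ((PP/N)/S)\NP
    [2,4] S   <
      [2,3] "river" : PP
      [3,4] "map" : S\PP
  [4,7] S\(PP/N)   <
    [4,6] S   <
      [4,5] "idea" : S\NP
      [5,6] "here" : S\(S\NP)
    [6,7] "heard" : (S\(PP/N))\S

YES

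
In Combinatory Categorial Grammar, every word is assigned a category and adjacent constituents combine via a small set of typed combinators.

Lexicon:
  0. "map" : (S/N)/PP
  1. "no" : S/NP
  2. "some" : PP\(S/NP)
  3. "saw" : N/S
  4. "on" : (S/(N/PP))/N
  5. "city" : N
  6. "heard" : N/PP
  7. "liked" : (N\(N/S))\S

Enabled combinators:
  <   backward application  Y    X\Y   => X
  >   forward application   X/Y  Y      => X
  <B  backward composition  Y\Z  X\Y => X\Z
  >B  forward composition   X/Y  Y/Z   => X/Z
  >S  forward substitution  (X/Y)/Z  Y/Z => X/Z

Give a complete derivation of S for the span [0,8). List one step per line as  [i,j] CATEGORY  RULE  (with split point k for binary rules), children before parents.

[0,1] (S/N)/PP  lex  "map"
[1,2] S/NP  lex  "no"
[2,3] PP\(S/NP)  lex  "some"
[1,3] PP  <  k=2
[0,3] S/N  >  k=1
[3,4] N/S  lex  "saw"
[4,5] (S/(N/PP))/N  lex  "on"
[5,6] N  lex  "city"
[4,6] S/(N/PP)  >  k=5
[6,7] N/PP  lex  "heard"
[4,7] S  >  k=6
[7,8] (N\(N/S))\S  lex  "liked"
[4,8] N\(N/S)  <  k=7
[3,8] N  <  k=4
[0,8] S  >  k=3

[0,8] S   >
  [0,3] S/N   >
    [0,1] "map" : (S/N)/PP
    [1,3] PP   <
      [1,2] "no" : S/NP
      [2,3] "some" : PP\(S/NP)
  [3,8] N   <
    [3,4] "saw" : N/S
    [4,8] N\(N/S)   <
      [4,7] S   >
        [4,6] S/(N/PP)   >
          [4,5] "on" : (S/(N/PP))/N
          [5,6] "city" : N
        [6,7] "heard" : N/PP
      [7,8] "liked" : (N\(N/S))\S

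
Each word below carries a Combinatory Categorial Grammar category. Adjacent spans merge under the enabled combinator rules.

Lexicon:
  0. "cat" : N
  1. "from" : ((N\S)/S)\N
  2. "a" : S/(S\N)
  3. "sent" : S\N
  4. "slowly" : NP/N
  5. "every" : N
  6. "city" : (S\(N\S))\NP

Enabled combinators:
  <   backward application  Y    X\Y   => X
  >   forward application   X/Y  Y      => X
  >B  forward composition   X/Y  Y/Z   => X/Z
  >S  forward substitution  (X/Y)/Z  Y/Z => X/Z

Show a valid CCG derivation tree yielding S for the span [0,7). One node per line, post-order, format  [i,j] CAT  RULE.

[0,7] S   <
  [0,4] N\S   >
    [0,2] (N\S)/S   <
      [0,1] "cat" : N
      [1,2] "from" : ((N\S)/S)\N
    [2,4] S   >
      [2,3] "a" : S/(S\N)
      [3,4] "sent" : S\N
  [4,7] S\(N\S)   <
    [4,6] NP   >
      [4,5] "slowly" : NP/N
      [5,6] "every" : N
    [6,7] "city" : (S\(N\S))\NP

[0,1] N  lex  "cat"
[1,2] ((N\S)/S)\N  lex  "from"
[0,2] (N\S)/S  <  k=1
[2,3] S/(S\N)  lex  "a"
[3,4] S\N  lex  "sent"
[2,4] S  >  k=3
[0,4] N\S  >  k=2
[4,5] NP/N  lex  "slowly"
[5,6] N  lex  "every"
[4,6] NP  >  k=5
[6,7] (S\(N\S))\NP  lex  "city"
[4,7] S\(N\S)  <  k=6
[0,7] S  <  k=4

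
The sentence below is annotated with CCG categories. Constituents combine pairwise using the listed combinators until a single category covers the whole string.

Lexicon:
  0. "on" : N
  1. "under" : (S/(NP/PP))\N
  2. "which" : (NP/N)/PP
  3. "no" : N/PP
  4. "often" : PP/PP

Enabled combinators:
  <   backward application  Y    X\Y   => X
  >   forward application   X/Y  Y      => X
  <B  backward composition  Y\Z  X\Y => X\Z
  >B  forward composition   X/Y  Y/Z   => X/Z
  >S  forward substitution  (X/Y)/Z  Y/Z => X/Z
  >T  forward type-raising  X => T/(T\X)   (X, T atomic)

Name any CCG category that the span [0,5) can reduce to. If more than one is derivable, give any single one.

S

[0,5] S   >
  [0,2] S/(NP/PP)   <
    [0,1] "on" : N
    [1,2] "under" : (S/(NP/PP))\N
  [2,5] NP/PP   >B
    [2,4] NP/PP   >S
      [2,3] "which" : (NP/N)/PP
      [3,4] "no" : N/PP
    [4,5] "often" : PP/PP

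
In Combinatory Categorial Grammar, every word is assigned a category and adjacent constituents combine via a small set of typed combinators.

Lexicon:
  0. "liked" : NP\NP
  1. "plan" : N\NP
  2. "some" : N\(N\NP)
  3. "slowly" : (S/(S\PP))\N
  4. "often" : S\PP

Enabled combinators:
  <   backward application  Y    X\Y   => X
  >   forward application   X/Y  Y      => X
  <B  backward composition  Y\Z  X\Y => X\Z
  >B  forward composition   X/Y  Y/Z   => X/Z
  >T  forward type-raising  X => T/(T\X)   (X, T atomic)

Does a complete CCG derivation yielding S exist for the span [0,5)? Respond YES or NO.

YES

[0,5] S   >
  [0,4] S/(S\PP)   <
    [0,3] N   <
      [0,2] N\NP   <B
        [0,1] "liked" : NP\NP
        [1,2] "plan" : N\NP
      [2,3] "some" : N\(N\NP)
    [3,4] "slowly" : (S/(S\PP))\N
  [4,5] "often" : S\PP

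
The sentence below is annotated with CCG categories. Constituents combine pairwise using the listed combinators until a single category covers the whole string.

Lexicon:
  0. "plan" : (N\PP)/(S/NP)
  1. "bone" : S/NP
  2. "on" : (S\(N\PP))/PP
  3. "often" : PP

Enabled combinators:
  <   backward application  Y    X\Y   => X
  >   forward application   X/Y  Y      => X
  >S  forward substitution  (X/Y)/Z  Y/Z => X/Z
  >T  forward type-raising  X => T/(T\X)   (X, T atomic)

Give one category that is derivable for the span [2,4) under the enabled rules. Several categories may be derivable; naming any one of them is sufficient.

S\(N\PP)

[0,4] S   <
  [0,2] N\PP   >
    [0,1] "plan" : (N\PP)/(S/NP)
    [1,2] "bone" : S/NP
  [2,4] S\(N\PP)   >
    [2,3] "on" : (S\(N\PP))/PP
    [3,4] "often" : PP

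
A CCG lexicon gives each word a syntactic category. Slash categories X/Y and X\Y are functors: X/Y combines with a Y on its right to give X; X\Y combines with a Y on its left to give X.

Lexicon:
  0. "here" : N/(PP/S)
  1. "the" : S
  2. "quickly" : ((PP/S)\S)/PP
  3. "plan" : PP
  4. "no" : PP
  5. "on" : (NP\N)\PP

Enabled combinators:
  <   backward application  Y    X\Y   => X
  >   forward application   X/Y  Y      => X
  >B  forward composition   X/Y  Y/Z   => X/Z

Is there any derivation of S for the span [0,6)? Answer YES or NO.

NO

N/(PP/S) S ((PP/S)\S)/PP PP PP (NP\N)\PP
CKY chart[0,6] = {NP}; S ∉ chart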